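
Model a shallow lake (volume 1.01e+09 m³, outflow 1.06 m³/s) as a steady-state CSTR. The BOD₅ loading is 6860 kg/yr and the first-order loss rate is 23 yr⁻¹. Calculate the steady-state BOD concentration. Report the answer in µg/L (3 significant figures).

Outflow Q = 1.06 m³/s × 3.156e+07 s/yr = 3.345e+07 m³/yr.
Steady-state CSTR mass balance: W = Q·C + k·V·C, so C = W/(Q + kV).
Q + kV = 3.345e+07 + 23·1.01e+09 = 2.326e+10 m³/yr.
C = 6860/2.326e+10 = 2.949e-07 kg/m³ = 0.0002949 mg/L = 0.2949 µg/L.

0.295 µg/L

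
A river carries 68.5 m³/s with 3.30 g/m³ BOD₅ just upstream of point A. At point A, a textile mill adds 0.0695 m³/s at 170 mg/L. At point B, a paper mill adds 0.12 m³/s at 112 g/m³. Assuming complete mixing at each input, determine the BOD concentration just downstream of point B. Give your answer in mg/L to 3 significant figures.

After input A: C = (68.5·3.3 + 0.0695·170) / 68.57 = 3.469 mg/L.
After input B: C = (68.57·3.469 + 0.12·112) / 68.69 = 3.659 mg/L.

3.66 mg/L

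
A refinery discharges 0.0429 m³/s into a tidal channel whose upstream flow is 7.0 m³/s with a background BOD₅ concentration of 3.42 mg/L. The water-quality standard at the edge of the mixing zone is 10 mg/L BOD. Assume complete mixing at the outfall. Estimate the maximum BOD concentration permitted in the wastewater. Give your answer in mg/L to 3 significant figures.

Mass balance: 10·7.043 = 0.0429·Cₑ + 7·3.42.
Cₑ = (70.43 − 23.94) / 0.0429 = 1084 mg/L.

1080 mg/L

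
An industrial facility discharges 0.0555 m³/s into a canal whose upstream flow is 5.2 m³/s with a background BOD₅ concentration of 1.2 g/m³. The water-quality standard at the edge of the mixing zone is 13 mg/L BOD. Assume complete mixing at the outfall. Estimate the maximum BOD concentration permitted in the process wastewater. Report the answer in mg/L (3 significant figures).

1120 mg/L

Mass balance: 13·5.256 = 0.0555·Cₑ + 5.2·1.2.
Cₑ = (68.32 − 6.24) / 0.0555 = 1119 mg/L.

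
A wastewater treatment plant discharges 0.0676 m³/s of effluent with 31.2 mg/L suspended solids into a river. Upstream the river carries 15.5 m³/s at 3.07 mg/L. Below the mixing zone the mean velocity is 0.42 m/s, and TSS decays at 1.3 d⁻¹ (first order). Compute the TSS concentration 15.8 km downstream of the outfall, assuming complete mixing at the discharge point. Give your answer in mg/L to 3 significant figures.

1.81 mg/L

After complete mixing, C₀ = (0.0676·31.2 + 15.5·3.07) / 15.57 = 3.192 mg/L.
Travel time t = 1.58e+04 m / 0.42 m/s = 3.762e+04 s = 0.4354 d.
C = 3.192·exp(−1.3·0.4354) = 3.192·0.5678 = 1.812 mg/L.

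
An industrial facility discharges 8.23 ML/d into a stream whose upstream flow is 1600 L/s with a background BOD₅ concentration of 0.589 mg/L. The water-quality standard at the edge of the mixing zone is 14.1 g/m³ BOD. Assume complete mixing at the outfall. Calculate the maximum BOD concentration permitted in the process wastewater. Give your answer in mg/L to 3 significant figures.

8.23 ML/d = 0.09525 m³/s.
1600 L/s = 1.6 m³/s.
Mass balance: 14.1·1.695 = 0.09525·Cₑ + 1.6·0.589.
Cₑ = (23.9 − 0.9424) / 0.09525 = 241 mg/L.

241 mg/L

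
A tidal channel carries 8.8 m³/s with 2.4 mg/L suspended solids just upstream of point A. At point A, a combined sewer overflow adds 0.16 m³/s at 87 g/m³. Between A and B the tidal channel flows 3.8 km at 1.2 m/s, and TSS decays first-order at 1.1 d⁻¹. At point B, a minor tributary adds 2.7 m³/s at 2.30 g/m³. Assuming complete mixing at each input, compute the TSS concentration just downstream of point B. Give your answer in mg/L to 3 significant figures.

3.42 mg/L

After input A: C = (8.8·2.4 + 0.16·87) / 8.96 = 3.911 mg/L.
Over the 3.8 km reach to input B (t = 3167 s = 0.03665 d), decay gives C = 3.911·exp(−1.1·0.03665) = 3.756 mg/L.
After input B: C = (8.96·3.756 + 2.7·2.3) / 11.66 = 3.419 mg/L.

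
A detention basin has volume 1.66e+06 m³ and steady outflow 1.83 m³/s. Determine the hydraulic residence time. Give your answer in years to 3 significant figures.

0.0287 yr

Q = 1.83 m³/s × 3.156e+07 s/yr = 5.775e+07 m³/yr.
Hydraulic residence time τ = V/Q = 1.66e+06/5.775e+07 = 0.02874 yr.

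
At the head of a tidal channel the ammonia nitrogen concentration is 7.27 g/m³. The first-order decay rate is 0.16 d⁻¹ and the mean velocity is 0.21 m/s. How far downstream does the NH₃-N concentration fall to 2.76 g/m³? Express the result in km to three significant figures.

110 km

From C = C₀·e^(−kt), t = ln(C₀/C)/k = ln(7.27/2.76)/0.16 = 0.9685/0.16 = 6.053 d.
Distance = v·t = 0.21 m/s × 5.23e+05 s = 1.098e+05 m = 109.8 km.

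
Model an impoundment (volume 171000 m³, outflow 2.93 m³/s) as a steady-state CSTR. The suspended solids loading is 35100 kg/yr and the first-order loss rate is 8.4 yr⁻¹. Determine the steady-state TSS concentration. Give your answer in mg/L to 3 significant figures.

Outflow Q = 2.93 m³/s × 3.156e+07 s/yr = 9.246e+07 m³/yr.
Steady-state CSTR mass balance: W = Q·C + k·V·C, so C = W/(Q + kV).
Q + kV = 9.246e+07 + 8.4·171000 = 9.39e+07 m³/yr.
C = 35100/9.39e+07 = 0.0003738 kg/m³ = 0.3738 mg/L.

0.374 mg/L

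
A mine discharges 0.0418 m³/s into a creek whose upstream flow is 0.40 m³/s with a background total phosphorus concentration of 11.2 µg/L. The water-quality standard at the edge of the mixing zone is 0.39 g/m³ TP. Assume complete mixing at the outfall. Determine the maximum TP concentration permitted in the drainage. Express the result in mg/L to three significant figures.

4.01 mg/L

11.2 µg/L = 0.0112 mg/L.
Mass balance: 0.39·0.4418 = 0.0418·Cₑ + 0.4·0.0112.
Cₑ = (0.1723 − 0.00448) / 0.0418 = 4.015 mg/L.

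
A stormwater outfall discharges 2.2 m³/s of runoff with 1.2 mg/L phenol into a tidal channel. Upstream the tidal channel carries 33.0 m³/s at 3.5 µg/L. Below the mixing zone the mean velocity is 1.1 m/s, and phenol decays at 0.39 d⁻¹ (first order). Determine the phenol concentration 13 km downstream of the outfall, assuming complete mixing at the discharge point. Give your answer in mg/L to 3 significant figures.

3.5 µg/L = 0.0035 mg/L.
After complete mixing, C₀ = (2.2·1.2 + 33·0.0035) / 35.2 = 0.07828 mg/L.
Travel time t = 1.3e+04 m / 1.1 m/s = 1.182e+04 s = 0.1368 d.
C = 0.07828·exp(−0.39·0.1368) = 0.07828·0.9481 = 0.07421 mg/L.

0.0742 mg/L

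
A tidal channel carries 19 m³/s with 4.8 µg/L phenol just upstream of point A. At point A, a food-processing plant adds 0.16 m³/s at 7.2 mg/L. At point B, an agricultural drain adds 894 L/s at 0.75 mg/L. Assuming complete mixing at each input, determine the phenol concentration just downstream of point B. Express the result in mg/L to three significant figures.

4.8 µg/L = 0.0048 mg/L.
After input A: C = (19·0.0048 + 0.16·7.2) / 19.16 = 0.06489 mg/L.
894 L/s = 0.894 m³/s.
After input B: C = (19.16·0.06489 + 0.894·0.75) / 20.05 = 0.09543 mg/L.

0.0954 mg/L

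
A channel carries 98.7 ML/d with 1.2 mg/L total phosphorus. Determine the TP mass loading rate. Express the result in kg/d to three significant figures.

118 kg/d

98.7 ML/d = 1.142 m³/s.
Mass flux = Q·C = 1.142 m³/s × 1.2 g/m³ = 1.371 g/s.
= 1.371 g/s × 86.4 = 118.4 kg/d.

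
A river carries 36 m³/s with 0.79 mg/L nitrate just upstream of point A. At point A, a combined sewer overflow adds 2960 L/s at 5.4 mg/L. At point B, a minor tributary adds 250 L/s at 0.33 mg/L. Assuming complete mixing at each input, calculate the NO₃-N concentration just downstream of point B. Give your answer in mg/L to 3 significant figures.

1.14 mg/L

2960 L/s = 2.96 m³/s.
After input A: C = (36·0.79 + 2.96·5.4) / 38.96 = 1.14 mg/L.
250 L/s = 0.25 m³/s.
After input B: C = (38.96·1.14 + 0.25·0.33) / 39.21 = 1.135 mg/L.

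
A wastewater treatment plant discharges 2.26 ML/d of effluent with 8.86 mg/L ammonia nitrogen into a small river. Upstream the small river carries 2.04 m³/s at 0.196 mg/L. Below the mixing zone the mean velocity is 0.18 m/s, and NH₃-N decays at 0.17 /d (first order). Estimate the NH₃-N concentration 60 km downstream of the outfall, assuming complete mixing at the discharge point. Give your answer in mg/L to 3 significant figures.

2.26 ML/d = 0.02616 m³/s.
After complete mixing, C₀ = (0.02616·8.86 + 2.04·0.196) / 2.066 = 0.3057 mg/L.
Travel time t = 6e+04 m / 0.18 m/s = 3.333e+05 s = 3.858 d.
C = 0.3057·exp(−0.17·3.858) = 0.3057·0.519 = 0.1586 mg/L.

0.159 mg/L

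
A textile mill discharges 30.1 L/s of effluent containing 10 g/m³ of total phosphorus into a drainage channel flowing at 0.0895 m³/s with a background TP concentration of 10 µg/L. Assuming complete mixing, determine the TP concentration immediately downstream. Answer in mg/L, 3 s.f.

30.1 L/s = 0.0301 m³/s.
10 µg/L = 0.01 mg/L.
Flow-weighted mixing gives C = (0.0301·10 + 0.0895·0.01) / (0.0301 + 0.0895) = 0.3019/0.1196 = 2.524 mg/L.

2.52 mg/L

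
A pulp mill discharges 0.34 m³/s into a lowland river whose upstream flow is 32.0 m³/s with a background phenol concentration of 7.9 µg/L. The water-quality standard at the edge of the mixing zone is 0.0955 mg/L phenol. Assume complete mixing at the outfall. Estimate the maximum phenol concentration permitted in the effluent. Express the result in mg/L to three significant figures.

7.9 µg/L = 0.0079 mg/L.
Mass balance: 0.0955·32.34 = 0.34·Cₑ + 32·0.0079.
Cₑ = (3.088 − 0.2528) / 0.34 = 8.34 mg/L.

8.34 mg/L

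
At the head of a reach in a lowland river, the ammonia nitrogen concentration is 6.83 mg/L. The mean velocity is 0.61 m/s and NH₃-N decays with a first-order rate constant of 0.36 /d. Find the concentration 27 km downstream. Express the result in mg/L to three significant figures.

5.68 mg/L

Travel time t = 27 km / 0.61 m/s = 2.7e+04/0.61 = 4.426e+04 s = 0.5123 d.
First-order decay: C = 6.83·exp(−0.36·0.5123) = 6.83·0.8316 = 5.68 mg/L.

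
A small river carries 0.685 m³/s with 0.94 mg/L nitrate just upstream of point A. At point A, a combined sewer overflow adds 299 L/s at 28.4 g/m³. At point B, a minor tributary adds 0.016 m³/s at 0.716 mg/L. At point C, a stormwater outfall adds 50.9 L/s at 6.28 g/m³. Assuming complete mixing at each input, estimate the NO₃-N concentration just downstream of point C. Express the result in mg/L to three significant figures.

9.01 mg/L

299 L/s = 0.299 m³/s.
After input A: C = (0.685·0.94 + 0.299·28.4) / 0.984 = 9.284 mg/L.
After input B: C = (0.984·9.284 + 0.016·0.716) / 1 = 9.147 mg/L.
50.9 L/s = 0.0509 m³/s.
After input C: C = (1·9.147 + 0.0509·6.28) / 1.051 = 9.008 mg/L.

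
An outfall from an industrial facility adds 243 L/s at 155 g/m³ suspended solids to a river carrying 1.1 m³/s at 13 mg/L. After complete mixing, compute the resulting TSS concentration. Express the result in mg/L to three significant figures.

243 L/s = 0.243 m³/s.
Flow-weighted mixing gives C = (0.243·155 + 1.1·13) / (0.243 + 1.1) = 51.97/1.343 = 38.69 mg/L.

38.7 mg/L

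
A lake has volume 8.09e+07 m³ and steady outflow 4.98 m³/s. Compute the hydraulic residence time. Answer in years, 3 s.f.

0.515 yr

Q = 4.98 m³/s × 3.156e+07 s/yr = 1.572e+08 m³/yr.
Hydraulic residence time τ = V/Q = 8.09e+07/1.572e+08 = 0.5148 yr.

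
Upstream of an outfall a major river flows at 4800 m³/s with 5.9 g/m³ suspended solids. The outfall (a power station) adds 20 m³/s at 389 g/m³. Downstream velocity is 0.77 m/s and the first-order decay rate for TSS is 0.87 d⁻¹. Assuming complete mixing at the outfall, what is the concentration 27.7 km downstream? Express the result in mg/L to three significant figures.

5.21 mg/L

After complete mixing, C₀ = (20·389 + 4800·5.9) / 4820 = 7.49 mg/L.
Travel time t = 2.77e+04 m / 0.77 m/s = 3.597e+04 s = 0.4164 d.
C = 7.49·exp(−0.87·0.4164) = 7.49·0.6961 = 5.214 mg/L.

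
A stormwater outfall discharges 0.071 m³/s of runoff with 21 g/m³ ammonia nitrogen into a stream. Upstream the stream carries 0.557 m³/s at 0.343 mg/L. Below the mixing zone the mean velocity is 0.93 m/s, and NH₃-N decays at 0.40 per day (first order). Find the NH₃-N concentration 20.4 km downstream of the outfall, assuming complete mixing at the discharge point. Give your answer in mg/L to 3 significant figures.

2.42 mg/L

After complete mixing, C₀ = (0.071·21 + 0.557·0.343) / 0.628 = 2.678 mg/L.
Travel time t = 2.04e+04 m / 0.93 m/s = 2.194e+04 s = 0.2539 d.
C = 2.678·exp(−0.40·0.2539) = 2.678·0.9034 = 2.42 mg/L.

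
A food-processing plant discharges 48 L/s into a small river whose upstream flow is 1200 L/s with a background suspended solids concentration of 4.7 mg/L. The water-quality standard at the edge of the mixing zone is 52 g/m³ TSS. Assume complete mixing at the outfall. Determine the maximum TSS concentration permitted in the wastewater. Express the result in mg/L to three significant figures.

1230 mg/L

48 L/s = 0.048 m³/s.
1200 L/s = 1.2 m³/s.
Mass balance: 52·1.248 = 0.048·Cₑ + 1.2·4.7.
Cₑ = (64.9 − 5.64) / 0.048 = 1234 mg/L.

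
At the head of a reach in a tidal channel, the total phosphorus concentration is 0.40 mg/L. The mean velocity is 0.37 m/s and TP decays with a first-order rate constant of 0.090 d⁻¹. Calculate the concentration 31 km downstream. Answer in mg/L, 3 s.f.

0.367 mg/L

Travel time t = 31 km / 0.37 m/s = 3.1e+04/0.37 = 8.378e+04 s = 0.9697 d.
First-order decay: C = 0.40·exp(−0.090·0.9697) = 0.40·0.9164 = 0.3666 mg/L.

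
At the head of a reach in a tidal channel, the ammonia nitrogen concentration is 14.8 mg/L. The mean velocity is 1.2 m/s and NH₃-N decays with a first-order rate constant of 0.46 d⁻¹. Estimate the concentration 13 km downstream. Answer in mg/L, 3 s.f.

Travel time t = 13 km / 1.2 m/s = 1.3e+04/1.2 = 1.083e+04 s = 0.1254 d.
First-order decay: C = 14.8·exp(−0.46·0.1254) = 14.8·0.944 = 13.97 mg/L.

14.0 mg/L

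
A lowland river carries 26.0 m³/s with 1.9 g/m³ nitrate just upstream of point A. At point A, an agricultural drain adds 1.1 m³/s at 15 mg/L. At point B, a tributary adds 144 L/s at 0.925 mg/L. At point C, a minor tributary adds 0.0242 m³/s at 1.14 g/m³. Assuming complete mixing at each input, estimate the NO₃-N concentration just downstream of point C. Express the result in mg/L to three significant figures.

2.42 mg/L

After input A: C = (26·1.9 + 1.1·15) / 27.1 = 2.432 mg/L.
144 L/s = 0.144 m³/s.
After input B: C = (27.1·2.432 + 0.144·0.925) / 27.24 = 2.424 mg/L.
After input C: C = (27.24·2.424 + 0.0242·1.14) / 27.27 = 2.423 mg/L.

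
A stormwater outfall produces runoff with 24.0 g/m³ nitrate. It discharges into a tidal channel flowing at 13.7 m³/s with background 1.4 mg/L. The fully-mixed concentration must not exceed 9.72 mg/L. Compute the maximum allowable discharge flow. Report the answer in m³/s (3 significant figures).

Mass balance at complete mixing: C_std·(Q_w + Q_r) = Q_w·C_e + Q_r·C_b.
Rearranging, Q_w = Q_r·(C_std − C_b)/(C_e − C_std) = 13.7·(9.72 − 1.4) / (24 − 9.72) = 7.982 m³/s.

7.98 m³/s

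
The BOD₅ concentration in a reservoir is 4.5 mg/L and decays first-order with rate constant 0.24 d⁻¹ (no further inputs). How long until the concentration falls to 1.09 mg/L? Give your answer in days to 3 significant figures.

5.91 d

t = ln(C₀/C)/k = ln(4.5/1.09)/0.24 = 1.418/0.24 = 5.908 d.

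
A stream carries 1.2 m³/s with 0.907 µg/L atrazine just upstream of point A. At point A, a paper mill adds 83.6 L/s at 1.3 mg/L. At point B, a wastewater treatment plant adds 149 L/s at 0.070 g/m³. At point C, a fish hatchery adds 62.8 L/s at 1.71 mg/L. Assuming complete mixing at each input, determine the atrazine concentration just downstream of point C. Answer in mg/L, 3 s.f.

0.907 µg/L = 0.000907 mg/L.
83.6 L/s = 0.0836 m³/s.
After input A: C = (1.2·0.000907 + 0.0836·1.3) / 1.284 = 0.08552 mg/L.
149 L/s = 0.149 m³/s.
After input B: C = (1.284·0.08552 + 0.149·0.07) / 1.433 = 0.0839 mg/L.
62.8 L/s = 0.0628 m³/s.
After input C: C = (1.433·0.0839 + 0.0628·1.71) / 1.495 = 0.1522 mg/L.

0.152 mg/L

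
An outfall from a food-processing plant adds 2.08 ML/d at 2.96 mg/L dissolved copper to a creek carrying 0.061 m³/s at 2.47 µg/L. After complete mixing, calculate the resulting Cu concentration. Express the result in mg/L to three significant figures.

2.08 ML/d = 0.02407 m³/s.
2.47 µg/L = 0.00247 mg/L.
By mass balance at complete mixing, C = (0.02407·2.96 + 0.061·0.00247) / (0.02407 + 0.061) = 0.07141/0.08507 = 0.8394 mg/L.

0.839 mg/L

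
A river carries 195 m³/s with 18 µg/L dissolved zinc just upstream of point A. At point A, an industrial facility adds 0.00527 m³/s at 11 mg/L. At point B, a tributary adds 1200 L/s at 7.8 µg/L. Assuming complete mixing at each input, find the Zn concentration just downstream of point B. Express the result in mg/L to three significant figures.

0.0182 mg/L

18 µg/L = 0.018 mg/L.
After input A: C = (195·0.018 + 0.00527·11) / 195 = 0.0183 mg/L.
1200 L/s = 1.2 m³/s.
7.8 µg/L = 0.0078 mg/L.
After input B: C = (195·0.0183 + 1.2·0.0078) / 196.2 = 0.01823 mg/L.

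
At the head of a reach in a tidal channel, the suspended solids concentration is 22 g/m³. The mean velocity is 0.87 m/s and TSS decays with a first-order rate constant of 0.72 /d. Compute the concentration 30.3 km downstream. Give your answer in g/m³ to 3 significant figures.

Travel time t = 30.3 km / 0.87 m/s = 3.03e+04/0.87 = 3.483e+04 s = 0.4031 d.
First-order decay: C = 22·exp(−0.72·0.4031) = 22·0.7481 = 16.46 g/m³.

16.5 g/m³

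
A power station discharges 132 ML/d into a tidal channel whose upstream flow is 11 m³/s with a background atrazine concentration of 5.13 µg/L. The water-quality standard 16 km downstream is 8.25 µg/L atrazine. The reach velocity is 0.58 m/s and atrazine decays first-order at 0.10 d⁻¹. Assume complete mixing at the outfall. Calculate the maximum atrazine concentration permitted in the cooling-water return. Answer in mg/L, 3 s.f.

132 ML/d = 1.528 m³/s.
5.13 µg/L = 0.00513 mg/L.
8.25 µg/L = 0.00825 mg/L.
Travel time to the compliance point: t = 1.6e+04/0.58 = 2.759e+04 s = 0.3193 d; decay factor exp(−0.10·0.3193) = 0.9686.
So the concentration just after mixing may be at most 0.00825/0.9686 = 0.008518 mg/L.
Mass balance: 0.008518·12.53 = 1.528·Cₑ + 11·0.00513.
Cₑ = (0.1067 − 0.05643) / 1.528 = 0.03291 mg/L.

0.0329 mg/L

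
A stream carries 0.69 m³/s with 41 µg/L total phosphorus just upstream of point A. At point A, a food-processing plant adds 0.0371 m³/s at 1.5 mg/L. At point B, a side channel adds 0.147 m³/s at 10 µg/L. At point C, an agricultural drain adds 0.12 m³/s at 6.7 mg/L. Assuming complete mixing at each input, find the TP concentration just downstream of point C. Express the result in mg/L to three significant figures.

41 µg/L = 0.041 mg/L.
After input A: C = (0.69·0.041 + 0.0371·1.5) / 0.7271 = 0.1154 mg/L.
10 µg/L = 0.01 mg/L.
After input B: C = (0.7271·0.1154 + 0.147·0.01) / 0.8741 = 0.09771 mg/L.
After input C: C = (0.8741·0.09771 + 0.12·6.7) / 0.9941 = 0.8947 mg/L.

0.895 mg/L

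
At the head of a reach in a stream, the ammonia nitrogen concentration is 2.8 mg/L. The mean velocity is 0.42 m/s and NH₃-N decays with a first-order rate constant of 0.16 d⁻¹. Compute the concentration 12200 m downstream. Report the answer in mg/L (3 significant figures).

2.65 mg/L

Travel time t = 12200 m / 0.42 m/s = 1.22e+04/0.42 = 2.905e+04 s = 0.3362 d.
First-order decay: C = 2.8·exp(−0.16·0.3362) = 2.8·0.9476 = 2.653 mg/L.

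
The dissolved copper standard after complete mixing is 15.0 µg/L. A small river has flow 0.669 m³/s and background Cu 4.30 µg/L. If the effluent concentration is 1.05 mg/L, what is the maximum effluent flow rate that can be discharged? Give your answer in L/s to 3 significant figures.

4.30 µg/L = 0.0043 mg/L.
15.0 µg/L = 0.015 mg/L.
Mass balance at complete mixing: C_std·(Q_w + Q_r) = Q_w·C_e + Q_r·C_b.
Rearranging, Q_w = Q_r·(C_std − C_b)/(C_e − C_std) = 0.669·(0.015 − 0.0043) / (1.05 − 0.015) = 0.006916 m³/s.
= 6.916 L/s.

6.92 L/s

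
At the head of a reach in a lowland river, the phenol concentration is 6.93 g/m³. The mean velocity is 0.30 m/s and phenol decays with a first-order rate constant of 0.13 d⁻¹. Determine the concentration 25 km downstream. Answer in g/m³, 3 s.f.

Travel time t = 25 km / 0.30 m/s = 2.5e+04/0.30 = 8.333e+04 s = 0.9645 d.
First-order decay: C = 6.93·exp(−0.13·0.9645) = 6.93·0.8822 = 6.113 g/m³.

6.11 g/m³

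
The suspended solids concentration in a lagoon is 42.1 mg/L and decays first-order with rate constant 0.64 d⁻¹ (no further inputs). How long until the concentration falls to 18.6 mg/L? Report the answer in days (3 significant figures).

1.28 d

t = ln(C₀/C)/k = ln(42.1/18.6)/0.64 = 0.8169/0.64 = 1.276 d.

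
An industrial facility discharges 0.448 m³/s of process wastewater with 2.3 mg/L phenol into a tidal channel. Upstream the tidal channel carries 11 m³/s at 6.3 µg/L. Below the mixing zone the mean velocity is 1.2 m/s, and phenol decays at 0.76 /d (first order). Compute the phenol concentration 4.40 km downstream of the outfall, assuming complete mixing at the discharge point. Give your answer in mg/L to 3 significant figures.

6.3 µg/L = 0.0063 mg/L.
After complete mixing, C₀ = (0.448·2.3 + 11·0.0063) / 11.45 = 0.09606 mg/L.
Travel time t = 4400 m / 1.2 m/s = 3667 s = 0.04244 d.
C = 0.09606·exp(−0.76·0.04244) = 0.09606·0.9683 = 0.09301 mg/L.

0.0930 mg/L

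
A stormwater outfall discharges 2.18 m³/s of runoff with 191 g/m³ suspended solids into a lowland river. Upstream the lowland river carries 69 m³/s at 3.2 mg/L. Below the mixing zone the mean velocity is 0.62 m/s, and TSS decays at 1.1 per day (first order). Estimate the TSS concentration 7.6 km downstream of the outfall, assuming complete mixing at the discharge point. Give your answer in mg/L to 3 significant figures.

After complete mixing, C₀ = (2.18·191 + 69·3.2) / 71.18 = 8.952 mg/L.
Travel time t = 7600 m / 0.62 m/s = 1.226e+04 s = 0.1419 d.
C = 8.952·exp(−1.1·0.1419) = 8.952·0.8555 = 7.658 mg/L.

7.66 mg/L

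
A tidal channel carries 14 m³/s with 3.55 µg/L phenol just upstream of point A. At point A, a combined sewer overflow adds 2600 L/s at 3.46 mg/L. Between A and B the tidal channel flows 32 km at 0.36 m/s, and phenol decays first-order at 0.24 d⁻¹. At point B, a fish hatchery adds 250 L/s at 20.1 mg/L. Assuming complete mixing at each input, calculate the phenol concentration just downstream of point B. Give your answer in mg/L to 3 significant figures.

3.55 µg/L = 0.00355 mg/L.
2600 L/s = 2.6 m³/s.
After input A: C = (14·0.00355 + 2.6·3.46) / 16.6 = 0.5449 mg/L.
Over the 32 km reach to input B (t = 8.889e+04 s = 1.029 d), decay gives C = 0.5449·exp(−0.24·1.029) = 0.4257 mg/L.
250 L/s = 0.25 m³/s.
After input B: C = (16.6·0.4257 + 0.25·20.1) / 16.85 = 0.7176 mg/L.

0.718 mg/L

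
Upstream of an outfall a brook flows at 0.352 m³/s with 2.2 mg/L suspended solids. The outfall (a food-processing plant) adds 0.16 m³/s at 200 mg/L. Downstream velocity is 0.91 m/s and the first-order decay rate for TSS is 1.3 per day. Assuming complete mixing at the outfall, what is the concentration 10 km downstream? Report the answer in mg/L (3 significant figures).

54.3 mg/L

After complete mixing, C₀ = (0.16·200 + 0.352·2.2) / 0.512 = 64.01 mg/L.
Travel time t = 1e+04 m / 0.91 m/s = 1.099e+04 s = 0.1272 d.
C = 64.01·exp(−1.3·0.1272) = 64.01·0.8476 = 54.26 mg/L.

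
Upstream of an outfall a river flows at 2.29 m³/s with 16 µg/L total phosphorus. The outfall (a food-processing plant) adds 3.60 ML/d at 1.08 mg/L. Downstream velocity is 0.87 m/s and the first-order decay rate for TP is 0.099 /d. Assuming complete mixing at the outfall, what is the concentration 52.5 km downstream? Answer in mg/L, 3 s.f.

0.0327 mg/L

3.60 ML/d = 0.04167 m³/s.
16 µg/L = 0.016 mg/L.
After complete mixing, C₀ = (0.04167·1.08 + 2.29·0.016) / 2.332 = 0.03501 mg/L.
Travel time t = 5.25e+04 m / 0.87 m/s = 6.034e+04 s = 0.6984 d.
C = 0.03501·exp(−0.099·0.6984) = 0.03501·0.9332 = 0.03267 mg/L.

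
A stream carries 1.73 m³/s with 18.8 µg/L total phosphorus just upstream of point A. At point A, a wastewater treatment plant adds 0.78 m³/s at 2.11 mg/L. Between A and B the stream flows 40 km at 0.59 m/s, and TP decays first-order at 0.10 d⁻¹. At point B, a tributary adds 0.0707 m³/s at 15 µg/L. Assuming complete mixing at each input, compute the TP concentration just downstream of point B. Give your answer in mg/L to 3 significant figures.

0.602 mg/L

18.8 µg/L = 0.0188 mg/L.
After input A: C = (1.73·0.0188 + 0.78·2.11) / 2.51 = 0.6687 mg/L.
Over the 40 km reach to input B (t = 6.78e+04 s = 0.7847 d), decay gives C = 0.6687·exp(−0.10·0.7847) = 0.6182 mg/L.
15 µg/L = 0.015 mg/L.
After input B: C = (2.51·0.6182 + 0.0707·0.015) / 2.581 = 0.6017 mg/L.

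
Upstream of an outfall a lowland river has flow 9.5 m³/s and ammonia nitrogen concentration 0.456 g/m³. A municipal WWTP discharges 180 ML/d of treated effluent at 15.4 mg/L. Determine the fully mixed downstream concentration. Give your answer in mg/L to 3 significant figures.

3.14 mg/L

180 ML/d = 2.083 m³/s.
Flow-weighted mixing gives C = (2.083·15.4 + 9.5·0.456) / (2.083 + 9.5) = 36.42/11.58 = 3.144 mg/L.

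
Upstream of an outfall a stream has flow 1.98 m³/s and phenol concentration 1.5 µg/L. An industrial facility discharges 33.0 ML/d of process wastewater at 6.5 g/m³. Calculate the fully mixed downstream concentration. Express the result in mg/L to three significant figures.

1.05 mg/L

33.0 ML/d = 0.3819 m³/s.
1.5 µg/L = 0.0015 mg/L.
By mass balance at complete mixing, C = (0.3819·6.5 + 1.98·0.0015) / (0.3819 + 1.98) = 2.486/2.362 = 1.052 mg/L.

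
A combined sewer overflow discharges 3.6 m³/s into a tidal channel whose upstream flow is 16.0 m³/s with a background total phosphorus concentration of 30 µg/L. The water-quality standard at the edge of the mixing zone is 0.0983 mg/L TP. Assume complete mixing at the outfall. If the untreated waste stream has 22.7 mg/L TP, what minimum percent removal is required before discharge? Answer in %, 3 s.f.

98.2 %

30 µg/L = 0.03 mg/L.
Mass balance: 0.0983·19.6 = 3.6·Cₑ + 16·0.03.
Cₑ = (1.927 − 0.48) / 3.6 = 0.4019 mg/L.
Required removal = 1 − 0.4019/22.7 = 98.23 %.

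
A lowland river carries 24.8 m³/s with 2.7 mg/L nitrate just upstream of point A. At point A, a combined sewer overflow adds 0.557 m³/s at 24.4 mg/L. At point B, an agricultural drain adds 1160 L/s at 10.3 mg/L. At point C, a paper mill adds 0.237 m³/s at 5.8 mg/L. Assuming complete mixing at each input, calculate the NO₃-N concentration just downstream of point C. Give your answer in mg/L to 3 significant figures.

After input A: C = (24.8·2.7 + 0.557·24.4) / 25.36 = 3.177 mg/L.
1160 L/s = 1.16 m³/s.
After input B: C = (25.36·3.177 + 1.16·10.3) / 26.52 = 3.488 mg/L.
After input C: C = (26.52·3.488 + 0.237·5.8) / 26.75 = 3.509 mg/L.

3.51 mg/L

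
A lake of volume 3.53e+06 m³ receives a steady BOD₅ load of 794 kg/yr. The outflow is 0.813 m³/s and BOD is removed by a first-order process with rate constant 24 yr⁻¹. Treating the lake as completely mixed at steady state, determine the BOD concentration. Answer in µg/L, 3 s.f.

Outflow Q = 0.813 m³/s × 3.156e+07 s/yr = 2.566e+07 m³/yr.
Steady-state CSTR mass balance: W = Q·C + k·V·C, so C = W/(Q + kV).
Q + kV = 2.566e+07 + 24·3.53e+06 = 1.104e+08 m³/yr.
C = 794/1.104e+08 = 7.194e-06 kg/m³ = 0.007194 mg/L = 7.194 µg/L.

7.19 µg/L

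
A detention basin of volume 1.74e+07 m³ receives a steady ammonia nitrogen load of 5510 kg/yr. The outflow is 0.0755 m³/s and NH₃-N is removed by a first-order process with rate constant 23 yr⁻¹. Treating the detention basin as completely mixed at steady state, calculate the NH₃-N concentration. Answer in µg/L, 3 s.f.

Outflow Q = 0.0755 m³/s × 3.156e+07 s/yr = 2.383e+06 m³/yr.
Steady-state CSTR mass balance: W = Q·C + k·V·C, so C = W/(Q + kV).
Q + kV = 2.383e+06 + 23·1.74e+07 = 4.026e+08 m³/yr.
C = 5510/4.026e+08 = 1.369e-05 kg/m³ = 0.01369 mg/L = 13.69 µg/L.

13.7 µg/L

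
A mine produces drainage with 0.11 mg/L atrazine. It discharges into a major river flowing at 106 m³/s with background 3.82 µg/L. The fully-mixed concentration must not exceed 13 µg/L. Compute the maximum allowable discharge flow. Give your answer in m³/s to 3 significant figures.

3.82 µg/L = 0.00382 mg/L.
13 µg/L = 0.013 mg/L.
Mass balance at complete mixing: C_std·(Q_w + Q_r) = Q_w·C_e + Q_r·C_b.
Rearranging, Q_w = Q_r·(C_std − C_b)/(C_e − C_std) = 106·(0.013 − 0.00382) / (0.11 − 0.013) = 10.03 m³/s.

10.0 m³/s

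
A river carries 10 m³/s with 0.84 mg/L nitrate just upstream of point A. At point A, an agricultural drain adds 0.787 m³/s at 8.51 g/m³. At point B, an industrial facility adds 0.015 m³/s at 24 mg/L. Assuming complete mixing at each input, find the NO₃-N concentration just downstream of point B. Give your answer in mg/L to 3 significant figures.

1.43 mg/L

After input A: C = (10·0.84 + 0.787·8.51) / 10.79 = 1.4 mg/L.
After input B: C = (10.79·1.4 + 0.015·24) / 10.8 = 1.431 mg/L.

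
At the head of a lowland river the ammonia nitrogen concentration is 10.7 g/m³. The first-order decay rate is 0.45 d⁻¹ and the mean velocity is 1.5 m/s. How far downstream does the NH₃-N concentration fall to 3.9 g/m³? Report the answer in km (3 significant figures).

291 km

From C = C₀·e^(−kt), t = ln(C₀/C)/k = ln(10.7/3.9)/0.45 = 1.009/0.45 = 2.243 d.
Distance = v·t = 1.5 m/s × 1.938e+05 s = 2.907e+05 m = 290.7 km.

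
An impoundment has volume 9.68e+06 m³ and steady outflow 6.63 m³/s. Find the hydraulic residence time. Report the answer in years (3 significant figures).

0.0463 yr

Q = 6.63 m³/s × 3.156e+07 s/yr = 2.092e+08 m³/yr.
Hydraulic residence time τ = V/Q = 9.68e+06/2.092e+08 = 0.04627 yr.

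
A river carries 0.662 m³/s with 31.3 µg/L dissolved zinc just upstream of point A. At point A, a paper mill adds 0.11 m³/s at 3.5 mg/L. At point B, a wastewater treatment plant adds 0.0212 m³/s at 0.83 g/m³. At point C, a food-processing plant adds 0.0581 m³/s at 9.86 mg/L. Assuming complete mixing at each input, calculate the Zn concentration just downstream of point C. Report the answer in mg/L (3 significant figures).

1.17 mg/L

31.3 µg/L = 0.0313 mg/L.
After input A: C = (0.662·0.0313 + 0.11·3.5) / 0.772 = 0.5255 mg/L.
After input B: C = (0.772·0.5255 + 0.0212·0.83) / 0.7932 = 0.5337 mg/L.
After input C: C = (0.7932·0.5337 + 0.0581·9.86) / 0.8513 = 1.17 mg/L.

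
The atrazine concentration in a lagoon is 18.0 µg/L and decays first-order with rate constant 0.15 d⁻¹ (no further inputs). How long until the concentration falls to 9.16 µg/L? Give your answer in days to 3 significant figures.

t = ln(C₀/C)/k = ln(18.0/9.16)/0.15 = 0.6755/0.15 = 4.504 d.

4.50 d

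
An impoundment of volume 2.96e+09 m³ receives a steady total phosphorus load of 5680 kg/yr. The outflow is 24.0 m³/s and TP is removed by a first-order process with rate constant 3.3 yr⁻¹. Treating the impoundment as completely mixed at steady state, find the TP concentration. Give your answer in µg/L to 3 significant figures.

0.540 µg/L

Outflow Q = 24.0 m³/s × 3.156e+07 s/yr = 7.574e+08 m³/yr.
Steady-state CSTR mass balance: W = Q·C + k·V·C, so C = W/(Q + kV).
Q + kV = 7.574e+08 + 3.3·2.96e+09 = 1.053e+10 m³/yr.
C = 5680/1.053e+10 = 5.396e-07 kg/m³ = 0.0005396 mg/L = 0.5396 µg/L.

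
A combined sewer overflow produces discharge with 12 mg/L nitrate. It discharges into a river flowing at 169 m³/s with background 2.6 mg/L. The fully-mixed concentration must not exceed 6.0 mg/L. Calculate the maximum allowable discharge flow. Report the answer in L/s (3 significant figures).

Mass balance at complete mixing: C_std·(Q_w + Q_r) = Q_w·C_e + Q_r·C_b.
Rearranging, Q_w = Q_r·(C_std − C_b)/(C_e − C_std) = 169·(6 − 2.6) / (12 − 6) = 95.77 m³/s.
= 9.577e+04 L/s.

95800 L/s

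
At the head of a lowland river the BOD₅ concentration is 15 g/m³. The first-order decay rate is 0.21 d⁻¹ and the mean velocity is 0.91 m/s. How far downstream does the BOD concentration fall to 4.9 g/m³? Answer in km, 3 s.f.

From C = C₀·e^(−kt), t = ln(C₀/C)/k = ln(15/4.9)/0.21 = 1.119/0.21 = 5.328 d.
Distance = v·t = 0.91 m/s × 4.603e+05 s = 4.189e+05 m = 418.9 km.

419 km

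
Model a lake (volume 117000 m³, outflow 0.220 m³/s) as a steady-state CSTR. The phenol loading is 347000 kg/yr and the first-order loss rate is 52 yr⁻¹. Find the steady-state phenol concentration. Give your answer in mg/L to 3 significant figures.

26.6 mg/L

Outflow Q = 0.220 m³/s × 3.156e+07 s/yr = 6.943e+06 m³/yr.
Steady-state CSTR mass balance: W = Q·C + k·V·C, so C = W/(Q + kV).
Q + kV = 6.943e+06 + 52·117000 = 1.303e+07 m³/yr.
C = 347000/1.303e+07 = 0.02664 kg/m³ = 26.64 mg/L.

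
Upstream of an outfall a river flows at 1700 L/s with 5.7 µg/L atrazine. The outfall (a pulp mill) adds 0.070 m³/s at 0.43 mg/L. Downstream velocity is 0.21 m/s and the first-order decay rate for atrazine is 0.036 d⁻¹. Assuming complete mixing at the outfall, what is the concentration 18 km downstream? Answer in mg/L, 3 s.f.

1700 L/s = 1.7 m³/s.
5.7 µg/L = 0.0057 mg/L.
After complete mixing, C₀ = (0.07·0.43 + 1.7·0.0057) / 1.77 = 0.02248 mg/L.
Travel time t = 1.8e+04 m / 0.21 m/s = 8.571e+04 s = 0.9921 d.
C = 0.02248·exp(−0.036·0.9921) = 0.02248·0.9649 = 0.02169 mg/L.

0.0217 mg/L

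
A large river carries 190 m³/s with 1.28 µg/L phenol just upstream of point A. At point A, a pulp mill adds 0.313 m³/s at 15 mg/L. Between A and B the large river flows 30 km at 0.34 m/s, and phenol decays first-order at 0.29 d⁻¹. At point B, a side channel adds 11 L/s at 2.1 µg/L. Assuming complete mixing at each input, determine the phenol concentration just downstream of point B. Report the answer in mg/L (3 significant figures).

1.28 µg/L = 0.00128 mg/L.
After input A: C = (190·0.00128 + 0.313·15) / 190.3 = 0.02595 mg/L.
Over the 30 km reach to input B (t = 8.824e+04 s = 1.021 d), decay gives C = 0.02595·exp(−0.29·1.021) = 0.0193 mg/L.
11 L/s = 0.011 m³/s.
2.1 µg/L = 0.0021 mg/L.
After input B: C = (190.3·0.0193 + 0.011·0.0021) / 190.3 = 0.0193 mg/L.

0.0193 mg/L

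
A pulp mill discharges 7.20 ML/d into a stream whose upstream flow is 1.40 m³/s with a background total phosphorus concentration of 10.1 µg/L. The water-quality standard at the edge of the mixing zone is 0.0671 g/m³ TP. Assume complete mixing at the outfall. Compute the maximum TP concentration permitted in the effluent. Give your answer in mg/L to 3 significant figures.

7.20 ML/d = 0.08333 m³/s.
10.1 µg/L = 0.0101 mg/L.
Mass balance: 0.0671·1.483 = 0.08333·Cₑ + 1.4·0.0101.
Cₑ = (0.09953 − 0.01414) / 0.08333 = 1.025 mg/L.

1.02 mg/L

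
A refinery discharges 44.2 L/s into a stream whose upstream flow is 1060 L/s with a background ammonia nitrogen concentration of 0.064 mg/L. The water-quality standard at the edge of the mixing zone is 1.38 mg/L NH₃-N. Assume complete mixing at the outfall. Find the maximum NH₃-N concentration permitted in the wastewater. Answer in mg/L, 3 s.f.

44.2 L/s = 0.0442 m³/s.
1060 L/s = 1.06 m³/s.
Mass balance: 1.38·1.104 = 0.0442·Cₑ + 1.06·0.064.
Cₑ = (1.524 − 0.06784) / 0.0442 = 32.94 mg/L.

32.9 mg/L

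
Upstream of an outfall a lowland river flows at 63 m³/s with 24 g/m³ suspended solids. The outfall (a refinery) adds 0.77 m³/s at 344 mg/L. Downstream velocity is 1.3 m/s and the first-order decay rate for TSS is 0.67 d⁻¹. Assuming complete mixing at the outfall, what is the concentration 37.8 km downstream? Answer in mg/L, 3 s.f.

After complete mixing, C₀ = (0.77·344 + 63·24) / 63.77 = 27.86 mg/L.
Travel time t = 3.78e+04 m / 1.3 m/s = 2.908e+04 s = 0.3365 d.
C = 27.86·exp(−0.67·0.3365) = 27.86·0.7981 = 22.24 mg/L.

22.2 mg/L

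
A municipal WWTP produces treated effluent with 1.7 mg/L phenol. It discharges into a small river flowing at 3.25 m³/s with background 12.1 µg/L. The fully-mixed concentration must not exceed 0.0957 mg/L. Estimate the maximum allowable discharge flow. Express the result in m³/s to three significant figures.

0.169 m³/s

12.1 µg/L = 0.0121 mg/L.
Mass balance at complete mixing: C_std·(Q_w + Q_r) = Q_w·C_e + Q_r·C_b.
Rearranging, Q_w = Q_r·(C_std − C_b)/(C_e − C_std) = 3.25·(0.0957 − 0.0121) / (1.7 − 0.0957) = 0.1694 m³/s.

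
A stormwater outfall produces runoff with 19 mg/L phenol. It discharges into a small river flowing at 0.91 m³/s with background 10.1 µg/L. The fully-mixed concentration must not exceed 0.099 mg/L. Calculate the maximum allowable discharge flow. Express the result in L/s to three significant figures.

4.28 L/s

10.1 µg/L = 0.0101 mg/L.
Mass balance at complete mixing: C_std·(Q_w + Q_r) = Q_w·C_e + Q_r·C_b.
Rearranging, Q_w = Q_r·(C_std − C_b)/(C_e − C_std) = 0.91·(0.099 − 0.0101) / (19 − 0.099) = 0.00428 m³/s.
= 4.28 L/s.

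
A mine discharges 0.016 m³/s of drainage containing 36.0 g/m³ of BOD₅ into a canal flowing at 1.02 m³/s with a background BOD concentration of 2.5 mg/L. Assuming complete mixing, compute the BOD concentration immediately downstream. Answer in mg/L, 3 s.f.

3.02 mg/L

Conservation of mass across the mixing zone: C = (0.016·36 + 1.02·2.5) / (0.016 + 1.02) = 3.126/1.036 = 3.017 mg/L.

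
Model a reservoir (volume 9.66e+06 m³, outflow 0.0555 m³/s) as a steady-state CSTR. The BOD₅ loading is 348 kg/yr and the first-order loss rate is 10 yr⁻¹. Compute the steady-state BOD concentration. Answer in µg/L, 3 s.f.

Outflow Q = 0.0555 m³/s × 3.156e+07 s/yr = 1.751e+06 m³/yr.
Steady-state CSTR mass balance: W = Q·C + k·V·C, so C = W/(Q + kV).
Q + kV = 1.751e+06 + 10·9.66e+06 = 9.835e+07 m³/yr.
C = 348/9.835e+07 = 3.538e-06 kg/m³ = 0.003538 mg/L = 3.538 µg/L.

3.54 µg/L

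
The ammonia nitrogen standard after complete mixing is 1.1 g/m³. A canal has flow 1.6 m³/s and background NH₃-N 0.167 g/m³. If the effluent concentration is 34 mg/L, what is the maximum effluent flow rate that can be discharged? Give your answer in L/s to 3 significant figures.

Mass balance at complete mixing: C_std·(Q_w + Q_r) = Q_w·C_e + Q_r·C_b.
Rearranging, Q_w = Q_r·(C_std − C_b)/(C_e − C_std) = 1.6·(1.1 − 0.167) / (34 − 1.1) = 0.04537 m³/s.
= 45.37 L/s.

45.4 L/s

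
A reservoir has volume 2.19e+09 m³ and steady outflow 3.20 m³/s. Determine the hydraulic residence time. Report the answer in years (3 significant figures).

21.7 yr

Q = 3.20 m³/s × 3.156e+07 s/yr = 1.01e+08 m³/yr.
Hydraulic residence time τ = V/Q = 2.19e+09/1.01e+08 = 21.69 yr.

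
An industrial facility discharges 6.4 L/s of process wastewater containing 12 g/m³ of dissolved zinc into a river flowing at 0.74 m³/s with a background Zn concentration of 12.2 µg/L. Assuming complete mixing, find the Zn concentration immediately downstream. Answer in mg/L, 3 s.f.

0.115 mg/L

6.4 L/s = 0.0064 m³/s.
12.2 µg/L = 0.0122 mg/L.
By mass balance at complete mixing, C = (0.0064·12 + 0.74·0.0122) / (0.0064 + 0.74) = 0.08583/0.7464 = 0.115 mg/L.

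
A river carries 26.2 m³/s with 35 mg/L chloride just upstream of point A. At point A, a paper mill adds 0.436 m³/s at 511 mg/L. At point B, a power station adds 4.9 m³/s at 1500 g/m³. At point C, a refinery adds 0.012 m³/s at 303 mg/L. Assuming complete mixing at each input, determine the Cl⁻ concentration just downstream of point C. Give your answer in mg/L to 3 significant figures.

After input A: C = (26.2·35 + 0.436·511) / 26.64 = 42.79 mg/L.
After input B: C = (26.64·42.79 + 4.9·1500) / 31.54 = 269.2 mg/L.
After input C: C = (31.54·269.2 + 0.012·303) / 31.55 = 269.2 mg/L.

269 mg/L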